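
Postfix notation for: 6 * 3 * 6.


Left to right (same or higher precedence on left)
Postfix: 6 3 * 6 *


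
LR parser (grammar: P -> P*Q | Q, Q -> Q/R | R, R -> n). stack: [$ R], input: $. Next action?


'R' (not preceded by Q/) is the handle for Q -> R
Action: reduce (Q -> R)


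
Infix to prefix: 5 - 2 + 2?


left-to-right (same/higher precedence on left): tree is (+ (- 5 2) 2)
Prefix: + - 5 2 2


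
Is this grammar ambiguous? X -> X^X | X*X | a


'a^a*a' has two parse trees (no precedence encoded between ^ and *)
Ambiguous


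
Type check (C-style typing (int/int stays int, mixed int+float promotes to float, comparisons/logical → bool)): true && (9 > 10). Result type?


Operand types: bool && bool
Rule: logical operators take bool operands and yield bool
Result type: bool


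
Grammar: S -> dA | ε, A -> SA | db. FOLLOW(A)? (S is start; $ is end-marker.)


$ ∈ FOLLOW(S). For each A -> αBβ: add FIRST(β)\{ε} to FOLLOW(B); if β nullable, add FOLLOW(A).
FOLLOW(A) = {$, d}


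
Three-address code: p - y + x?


Break into single-operator statements:
t1 = p - y
t2 = t1 + x


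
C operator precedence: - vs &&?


'-' is additive (level 9); '&&' is logical AND (level 2)
Higher level binds tighter
'-' has higher precedence than '&&'


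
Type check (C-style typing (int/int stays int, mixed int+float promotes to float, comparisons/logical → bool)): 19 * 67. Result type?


Operand types: int * int
Rule: mixed int/float promotes to float; int/int stays int
Result type: int


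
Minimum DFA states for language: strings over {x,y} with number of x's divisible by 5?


Track (count of x) mod 5: states 0..4, accept at 0
Minimal DFA: 5 states


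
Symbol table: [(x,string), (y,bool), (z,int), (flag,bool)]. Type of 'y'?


Lookup 'y' → type bool


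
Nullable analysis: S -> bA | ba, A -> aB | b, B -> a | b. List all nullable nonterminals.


A nonterminal is nullable iff some alternative derives ε (directly, or every symbol in it is nullable)
Nullable: {}


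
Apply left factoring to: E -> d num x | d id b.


Common prefix: 'd'
Factored: E -> d E', E' -> num x | id b


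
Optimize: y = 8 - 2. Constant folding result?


8 - 2 = 6 at compile time
Optimized: y = 6


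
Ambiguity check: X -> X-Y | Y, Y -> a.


precedence layered via separate nonterminal Y: deterministic
Unambiguous


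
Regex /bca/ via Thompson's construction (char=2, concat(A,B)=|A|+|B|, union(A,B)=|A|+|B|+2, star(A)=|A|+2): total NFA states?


Syntax tree has 3 char leaf(s), 0 union(s), 0 star(s)
chars contribute 3×2 = 6; each union adds +2; each star adds +2
Total: 6 + 0 + 0 = 6 states


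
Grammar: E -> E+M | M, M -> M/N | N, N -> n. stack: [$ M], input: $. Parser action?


lookahead ∉ {/} so M won't extend; reduce E -> M
Action: reduce (E -> M)


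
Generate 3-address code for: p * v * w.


Break into single-operator statements:
t1 = p * v
t2 = t1 * w


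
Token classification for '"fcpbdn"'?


Pattern: double-quoted sequence
Type: STRING_LITERAL


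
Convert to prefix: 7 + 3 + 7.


left-to-right (same/higher precedence on left): tree is (+ (+ 7 3) 7)
Prefix: + + 7 3 7


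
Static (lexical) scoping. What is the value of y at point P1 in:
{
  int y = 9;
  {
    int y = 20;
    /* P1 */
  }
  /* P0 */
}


y declared in the same block as P1
y = 20


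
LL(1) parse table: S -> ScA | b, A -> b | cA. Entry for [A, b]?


For [A, b]: 'b' ∈ FIRST(b)
Entry: A -> b


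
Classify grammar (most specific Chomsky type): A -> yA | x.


Right-linear: every RHS is a terminal or a terminal followed by one nonterminal
Classification: Type 3 (Regular)


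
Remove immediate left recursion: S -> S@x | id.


Left-recursive alternatives: S@x; non-recursive: id
Introduce S': S -> idS', S' -> @xS' | ε


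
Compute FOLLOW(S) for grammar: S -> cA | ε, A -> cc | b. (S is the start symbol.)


$ ∈ FOLLOW(S). For each A -> αBβ: add FIRST(β)\{ε} to FOLLOW(B); if β nullable, add FOLLOW(A).
FOLLOW(S) = {$}


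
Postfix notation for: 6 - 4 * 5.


* has higher precedence, evaluate 4*5 first
Postfix: 6 4 5 * -


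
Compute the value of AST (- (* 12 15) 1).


Evaluate inner: (* 12 15) = 180
Evaluate root: (- 180 1) = 179
Result: 179


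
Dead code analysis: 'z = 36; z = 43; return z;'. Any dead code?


first assignment to z is overwritten before any read
Dead: 'z = 36'


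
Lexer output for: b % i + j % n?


Scan left to right, longest-match per lexeme
Tokens: ID(b), OP(%), ID(i), OP(+), ID(j), OP(%), ID(n)


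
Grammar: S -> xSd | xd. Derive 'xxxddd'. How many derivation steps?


Derivation: S => xSd => xxSdd => xxxddd
Steps: 3


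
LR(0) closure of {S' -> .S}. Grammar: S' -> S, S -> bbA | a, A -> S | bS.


Start: S' -> .S
For each item with dot before a nonterminal B, add B -> .γ for every B-production
Closure: [S' -> .S, S -> .bbA, S -> .a]


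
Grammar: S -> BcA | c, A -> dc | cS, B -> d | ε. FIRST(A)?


Per alternative of A: FIRST(dc) = {d}; FIRST(cS) = {c}
FIRST(A) = {c, d}


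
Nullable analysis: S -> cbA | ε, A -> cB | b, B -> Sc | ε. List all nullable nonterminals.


A nonterminal is nullable iff some alternative derives ε (directly, or every symbol in it is nullable)
Nullable: {B, S}


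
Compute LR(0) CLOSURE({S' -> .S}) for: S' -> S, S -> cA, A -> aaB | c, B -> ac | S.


Start: S' -> .S
For each item with dot before a nonterminal B, add B -> .γ for every B-production
Closure: [S' -> .S, S -> .cA]


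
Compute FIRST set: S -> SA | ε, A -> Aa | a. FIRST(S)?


Per alternative of S: FIRST(SA) = {a}; FIRST(ε) = {ε}
FIRST(S) = {a, ε}


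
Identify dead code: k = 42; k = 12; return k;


first assignment to k is overwritten before any read
Dead: 'k = 42'


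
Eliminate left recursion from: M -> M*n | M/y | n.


Left-recursive alternatives: M*n, M/y; non-recursive: n
Introduce M': M -> nM', M' -> *nM' | /yM' | ε


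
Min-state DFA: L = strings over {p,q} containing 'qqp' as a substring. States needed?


KMP-style automaton: 3 progress states + 1 absorbing accept = 4
Minimal DFA: 4 states


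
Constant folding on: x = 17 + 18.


17 + 18 = 35 at compile time
Optimized: x = 35


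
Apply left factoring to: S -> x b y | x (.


Common prefix: 'x'
Factored: S -> x S', S' -> b y | (


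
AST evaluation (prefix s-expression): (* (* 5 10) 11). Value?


Evaluate inner: (* 5 10) = 50
Evaluate root: (* 50 11) = 550
Result: 550


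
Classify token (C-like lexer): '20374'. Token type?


Pattern: digits only
Type: INTEGER_LITERAL


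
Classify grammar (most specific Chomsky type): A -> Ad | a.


Left-linear: every RHS is a terminal or one nonterminal followed by a terminal
Classification: Type 3 (Regular)


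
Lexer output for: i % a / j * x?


Scan left to right, longest-match per lexeme
Tokens: ID(i), OP(%), ID(a), OP(/), ID(j), OP(*), ID(x)


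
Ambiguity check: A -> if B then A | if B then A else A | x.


dangling else: 'if B then if B then x else x' parses two ways
Ambiguous


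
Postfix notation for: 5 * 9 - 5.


Left to right (same or higher precedence on left)
Postfix: 5 9 * 5 -


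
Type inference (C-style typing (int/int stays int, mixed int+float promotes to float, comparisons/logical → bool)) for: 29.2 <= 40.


Operand types: float <= int
Rule: comparison yields bool
Result type: bool


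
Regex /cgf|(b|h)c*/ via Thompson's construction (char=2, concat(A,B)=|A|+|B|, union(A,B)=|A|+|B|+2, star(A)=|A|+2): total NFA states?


Syntax tree has 6 char leaf(s), 2 union(s), 1 star(s)
chars contribute 6×2 = 12; each union adds +2; each star adds +2
Total: 12 + 4 + 2 = 18 states


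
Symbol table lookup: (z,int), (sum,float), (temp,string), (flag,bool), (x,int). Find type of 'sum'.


Lookup 'sum' → type float


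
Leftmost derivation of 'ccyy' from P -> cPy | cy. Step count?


Derivation: P => cPy => ccyy
Steps: 2


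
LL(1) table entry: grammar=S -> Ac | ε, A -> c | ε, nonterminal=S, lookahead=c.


For [S, c]: 'c' ∈ FIRST(Ac)
Entry: S -> Ac


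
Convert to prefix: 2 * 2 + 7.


left-to-right (same/higher precedence on left): tree is (+ (* 2 2) 7)
Prefix: + * 2 2 7


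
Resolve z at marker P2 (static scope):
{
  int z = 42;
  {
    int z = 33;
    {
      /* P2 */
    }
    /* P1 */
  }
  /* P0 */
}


P2's block does not declare z; resolves to the enclosing declaration at depth 1
z = 33


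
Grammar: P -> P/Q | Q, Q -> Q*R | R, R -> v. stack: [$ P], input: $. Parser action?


start symbol P on stack, input exhausted
Action: accept


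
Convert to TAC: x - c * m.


Break into single-operator statements:
t1 = c * m
t2 = x - t1


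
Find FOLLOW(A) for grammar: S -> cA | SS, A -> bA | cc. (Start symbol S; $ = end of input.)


$ ∈ FOLLOW(S). For each A -> αBβ: add FIRST(β)\{ε} to FOLLOW(B); if β nullable, add FOLLOW(A).
FOLLOW(A) = {$, c}


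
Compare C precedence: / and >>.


'/' is multiplicative (level 10); '>>' is shift (level 8)
Higher level binds tighter
'/' has higher precedence than '>>'


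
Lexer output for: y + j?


Scan left to right, longest-match per lexeme
Tokens: ID(y), OP(+), ID(j)


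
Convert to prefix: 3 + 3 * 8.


'*' binds tighter: tree is (+ 3 (* 3 8))
Prefix: + 3 * 3 8


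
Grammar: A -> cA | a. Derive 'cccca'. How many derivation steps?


Derivation: A => cA => ccA => cccA => ccccA => cccca
Steps: 5


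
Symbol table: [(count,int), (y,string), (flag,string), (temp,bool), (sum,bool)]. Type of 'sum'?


Lookup 'sum' → type bool


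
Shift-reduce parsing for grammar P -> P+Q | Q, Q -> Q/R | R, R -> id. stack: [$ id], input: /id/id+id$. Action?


'id' on top is the handle for R -> id
Action: reduce (R -> id)


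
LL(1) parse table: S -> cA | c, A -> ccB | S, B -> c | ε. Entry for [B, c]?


For [B, c]: 'c' ∈ FIRST(c)
Entry: B -> c


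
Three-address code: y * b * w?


Break into single-operator statements:
t1 = y * b
t2 = t1 * w


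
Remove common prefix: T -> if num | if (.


Common prefix: 'if'
Factored: T -> if T', T' -> num | (


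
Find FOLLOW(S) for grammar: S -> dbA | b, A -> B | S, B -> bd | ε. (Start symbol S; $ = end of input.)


$ ∈ FOLLOW(S). For each A -> αBβ: add FIRST(β)\{ε} to FOLLOW(B); if β nullable, add FOLLOW(A).
FOLLOW(S) = {$}


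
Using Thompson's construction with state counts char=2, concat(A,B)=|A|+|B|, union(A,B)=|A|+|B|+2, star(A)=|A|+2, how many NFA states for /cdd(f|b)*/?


Syntax tree has 5 char leaf(s), 1 union(s), 1 star(s)
chars contribute 5×2 = 10; each union adds +2; each star adds +2
Total: 10 + 2 + 2 = 14 states


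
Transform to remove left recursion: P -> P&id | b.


Left-recursive alternatives: P&id; non-recursive: b
Introduce P': P -> bP', P' -> &idP' | ε


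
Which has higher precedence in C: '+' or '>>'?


'+' is additive (level 9); '>>' is shift (level 8)
Higher level binds tighter
'+' has higher precedence than '>>'


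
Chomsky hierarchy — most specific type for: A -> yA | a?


Right-linear: every RHS is a terminal or a terminal followed by one nonterminal
Classification: Type 3 (Regular)


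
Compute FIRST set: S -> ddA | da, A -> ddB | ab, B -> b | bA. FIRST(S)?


Per alternative of S: FIRST(ddA) = {d}; FIRST(da) = {d}
FIRST(S) = {d}


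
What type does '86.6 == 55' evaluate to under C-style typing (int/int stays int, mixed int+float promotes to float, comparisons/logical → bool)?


Operand types: float == int
Rule: comparison yields bool
Result type: bool


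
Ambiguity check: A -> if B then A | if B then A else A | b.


dangling else: 'if B then if B then b else b' parses two ways
Ambiguous


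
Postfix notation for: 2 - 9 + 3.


Left to right (same or higher precedence on left)
Postfix: 2 9 - 3 +


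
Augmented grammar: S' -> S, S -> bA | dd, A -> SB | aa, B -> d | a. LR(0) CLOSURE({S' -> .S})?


Start: S' -> .S
For each item with dot before a nonterminal B, add B -> .γ for every B-production
Closure: [S' -> .S, S -> .bA, S -> .dd]


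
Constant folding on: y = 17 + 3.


17 + 3 = 20 at compile time
Optimized: y = 20


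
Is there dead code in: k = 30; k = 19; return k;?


first assignment to k is overwritten before any read
Dead: 'k = 30'


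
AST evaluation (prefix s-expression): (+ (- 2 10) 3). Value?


Evaluate inner: (- 2 10) = -8
Evaluate root: (+ -8 3) = -5
Result: -5


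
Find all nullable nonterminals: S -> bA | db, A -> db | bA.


A nonterminal is nullable iff some alternative derives ε (directly, or every symbol in it is nullable)
Nullable: {}


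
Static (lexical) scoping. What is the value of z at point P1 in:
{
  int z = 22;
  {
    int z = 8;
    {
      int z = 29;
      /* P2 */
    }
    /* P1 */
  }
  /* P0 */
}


z declared in the same block as P1
z = 8


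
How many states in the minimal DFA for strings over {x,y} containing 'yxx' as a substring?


KMP-style automaton: 3 progress states + 1 absorbing accept = 4
Minimal DFA: 4 states


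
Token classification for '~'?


Pattern: operator symbol
Type: OPERATOR


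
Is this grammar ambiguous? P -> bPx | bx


balanced b^n…x^n: each string has a unique parse
Unambiguous


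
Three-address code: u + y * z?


Break into single-operator statements:
t1 = y * z
t2 = u + t1


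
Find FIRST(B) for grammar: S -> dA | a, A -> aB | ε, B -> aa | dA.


Per alternative of B: FIRST(aa) = {a}; FIRST(dA) = {d}
FIRST(B) = {a, d}


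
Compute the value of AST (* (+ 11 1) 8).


Evaluate inner: (+ 11 1) = 12
Evaluate root: (* 12 8) = 96
Result: 96


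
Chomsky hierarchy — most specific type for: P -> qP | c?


Right-linear: every RHS is a terminal or a terminal followed by one nonterminal
Classification: Type 3 (Regular)


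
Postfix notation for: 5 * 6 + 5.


Left to right (same or higher precedence on left)
Postfix: 5 6 * 5 +


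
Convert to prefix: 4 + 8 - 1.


left-to-right (same/higher precedence on left): tree is (- (+ 4 8) 1)
Prefix: - + 4 8 1


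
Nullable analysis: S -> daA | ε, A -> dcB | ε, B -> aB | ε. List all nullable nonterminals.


A nonterminal is nullable iff some alternative derives ε (directly, or every symbol in it is nullable)
Nullable: {A, B, S}


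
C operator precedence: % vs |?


'%' is multiplicative (level 10); '|' is bitwise OR (level 3)
Higher level binds tighter
'%' has higher precedence than '|'


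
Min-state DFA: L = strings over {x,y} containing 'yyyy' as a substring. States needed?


KMP-style automaton: 4 progress states + 1 absorbing accept = 5
Minimal DFA: 5 states


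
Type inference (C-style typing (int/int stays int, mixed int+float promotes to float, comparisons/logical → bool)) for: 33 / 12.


Operand types: int / int
Rule: mixed int/float promotes to float; int/int stays int
Result type: int


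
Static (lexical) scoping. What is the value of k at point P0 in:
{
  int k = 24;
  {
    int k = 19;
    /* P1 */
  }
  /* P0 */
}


k declared in the same block as P0
k = 24


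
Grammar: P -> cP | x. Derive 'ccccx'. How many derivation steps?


Derivation: P => cP => ccP => cccP => ccccP => ccccx
Steps: 5


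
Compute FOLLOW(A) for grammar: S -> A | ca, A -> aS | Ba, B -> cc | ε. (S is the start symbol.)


$ ∈ FOLLOW(S). For each A -> αBβ: add FIRST(β)\{ε} to FOLLOW(B); if β nullable, add FOLLOW(A).
FOLLOW(A) = {$}


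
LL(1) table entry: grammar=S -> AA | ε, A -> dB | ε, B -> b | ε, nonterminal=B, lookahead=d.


For [B, d]: ε is nullable and 'd' ∈ FOLLOW(B)
Entry: B -> ε


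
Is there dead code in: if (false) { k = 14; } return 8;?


condition is constant false, so the whole block is unreachable
Dead: 'if (false) { k = 14; }'


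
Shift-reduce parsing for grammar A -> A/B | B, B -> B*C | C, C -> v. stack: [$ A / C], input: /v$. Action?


'C' (not preceded by B*) is the handle for B -> C
Action: reduce (B -> C)


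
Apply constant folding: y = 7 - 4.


7 - 4 = 3 at compile time
Optimized: y = 3


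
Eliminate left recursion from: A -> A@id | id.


Left-recursive alternatives: A@id; non-recursive: id
Introduce A': A -> idA', A' -> @idA' | ε


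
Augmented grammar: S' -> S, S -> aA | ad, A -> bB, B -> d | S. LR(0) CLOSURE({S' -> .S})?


Start: S' -> .S
For each item with dot before a nonterminal B, add B -> .γ for every B-production
Closure: [S' -> .S, S -> .aA, S -> .ad]


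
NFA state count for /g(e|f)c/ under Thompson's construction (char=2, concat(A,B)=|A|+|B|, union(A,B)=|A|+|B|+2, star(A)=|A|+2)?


Syntax tree has 4 char leaf(s), 1 union(s), 0 star(s)
chars contribute 4×2 = 8; each union adds +2; each star adds +2
Total: 8 + 2 + 0 = 10 states


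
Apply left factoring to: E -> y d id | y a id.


Common prefix: 'y'
Factored: E -> y E', E' -> d id | a id


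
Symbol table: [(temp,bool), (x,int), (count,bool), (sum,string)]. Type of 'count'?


Lookup 'count' → type bool


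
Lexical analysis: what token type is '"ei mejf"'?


Pattern: double-quoted sequence
Type: STRING_LITERAL


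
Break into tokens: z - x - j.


Scan left to right, longest-match per lexeme
Tokens: ID(z), OP(-), ID(x), OP(-), ID(j)


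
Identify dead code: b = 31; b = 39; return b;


first assignment to b is overwritten before any read
Dead: 'b = 31'


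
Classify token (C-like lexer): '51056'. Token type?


Pattern: digits only
Type: INTEGER_LITERAL


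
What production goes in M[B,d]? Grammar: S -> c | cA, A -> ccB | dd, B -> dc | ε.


For [B, d]: 'd' ∈ FIRST(dc)
Entry: B -> dc


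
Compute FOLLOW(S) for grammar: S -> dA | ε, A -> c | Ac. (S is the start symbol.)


$ ∈ FOLLOW(S). For each A -> αBβ: add FIRST(β)\{ε} to FOLLOW(B); if β nullable, add FOLLOW(A).
FOLLOW(S) = {$}


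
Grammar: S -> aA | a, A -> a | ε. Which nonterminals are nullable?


A nonterminal is nullable iff some alternative derives ε (directly, or every symbol in it is nullable)
Nullable: {A}


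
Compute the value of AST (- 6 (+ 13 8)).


Evaluate inner: (+ 13 8) = 21
Evaluate root: (- 6 21) = -15
Result: -15


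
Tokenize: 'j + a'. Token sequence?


Scan left to right, longest-match per lexeme
Tokens: ID(j), OP(+), ID(a)


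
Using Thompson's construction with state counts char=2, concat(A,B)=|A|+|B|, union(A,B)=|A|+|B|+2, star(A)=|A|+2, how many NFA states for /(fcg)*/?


Syntax tree has 3 char leaf(s), 0 union(s), 1 star(s)
chars contribute 3×2 = 6; each union adds +2; each star adds +2
Total: 6 + 0 + 2 = 8 states


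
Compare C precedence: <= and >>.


'>>' is shift (level 8); '<=' is relational (level 7)
Higher level binds tighter
'>>' has higher precedence than '<='


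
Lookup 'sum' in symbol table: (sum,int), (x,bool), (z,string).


Lookup 'sum' → type int


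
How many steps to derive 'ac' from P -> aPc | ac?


Derivation: P => ac
Steps: 1


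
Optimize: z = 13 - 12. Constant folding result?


13 - 12 = 1 at compile time
Optimized: z = 1


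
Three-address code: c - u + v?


Break into single-operator statements:
t1 = c - u
t2 = t1 + v


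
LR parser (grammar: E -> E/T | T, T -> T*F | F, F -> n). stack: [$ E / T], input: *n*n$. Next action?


'*' can extend T; shift to build T -> T*F
Action: shift


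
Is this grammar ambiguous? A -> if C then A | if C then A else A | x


dangling else: 'if C then if C then x else x' parses two ways
Ambiguous


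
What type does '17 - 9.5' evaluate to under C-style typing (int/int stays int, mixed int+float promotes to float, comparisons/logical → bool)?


Operand types: int - float
Rule: mixed int/float promotes to float; int/int stays int
Result type: float


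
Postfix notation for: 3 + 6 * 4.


* has higher precedence, evaluate 6*4 first
Postfix: 3 6 4 * +


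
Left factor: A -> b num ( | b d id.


Common prefix: 'b'
Factored: A -> b A', A' -> num ( | d id


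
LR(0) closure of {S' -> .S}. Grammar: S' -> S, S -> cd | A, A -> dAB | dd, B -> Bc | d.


Start: S' -> .S
For each item with dot before a nonterminal B, add B -> .γ for every B-production
Closure: [S' -> .S, S -> .cd, S -> .A, A -> .dAB, A -> .dd]


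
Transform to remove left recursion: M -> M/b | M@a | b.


Left-recursive alternatives: M/b, M@a; non-recursive: b
Introduce M': M -> bM', M' -> /bM' | @aM' | ε


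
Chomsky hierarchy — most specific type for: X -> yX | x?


Right-linear: every RHS is a terminal or a terminal followed by one nonterminal
Classification: Type 3 (Regular)


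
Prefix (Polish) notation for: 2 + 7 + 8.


left-to-right (same/higher precedence on left): tree is (+ (+ 2 7) 8)
Prefix: + + 2 7 8


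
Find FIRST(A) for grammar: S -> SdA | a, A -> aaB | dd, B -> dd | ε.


Per alternative of A: FIRST(aaB) = {a}; FIRST(dd) = {d}
FIRST(A) = {a, d}


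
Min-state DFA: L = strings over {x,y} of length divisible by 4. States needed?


Track length mod 4: states 0..3, accept at 0
Minimal DFA: 4 states


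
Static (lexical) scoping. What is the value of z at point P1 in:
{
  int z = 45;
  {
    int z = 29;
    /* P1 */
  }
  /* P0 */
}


z declared in the same block as P1
z = 29


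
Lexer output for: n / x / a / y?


Scan left to right, longest-match per lexeme
Tokens: ID(n), OP(/), ID(x), OP(/), ID(a), OP(/), ID(y)


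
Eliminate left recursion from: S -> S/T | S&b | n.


Left-recursive alternatives: S/T, S&b; non-recursive: n
Introduce S': S -> nS', S' -> /TS' | &bS' | ε


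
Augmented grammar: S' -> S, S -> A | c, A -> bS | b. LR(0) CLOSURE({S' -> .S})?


Start: S' -> .S
For each item with dot before a nonterminal B, add B -> .γ for every B-production
Closure: [S' -> .S, S -> .A, S -> .c, A -> .bS, A -> .b]


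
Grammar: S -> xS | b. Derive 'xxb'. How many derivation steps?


Derivation: S => xS => xxS => xxb
Steps: 3


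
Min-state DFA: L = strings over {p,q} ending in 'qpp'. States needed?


Track the longest suffix of input matching a prefix of 'qpp': 4 classes (prefixes of length 0..3)
Minimal DFA: 4 states


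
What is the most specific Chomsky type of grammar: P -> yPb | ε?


Single nonterminal LHS, but y^n b^n is not regular
Classification: Type 2 (Context-Free)


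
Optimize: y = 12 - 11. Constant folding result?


12 - 11 = 1 at compile time
Optimized: y = 1


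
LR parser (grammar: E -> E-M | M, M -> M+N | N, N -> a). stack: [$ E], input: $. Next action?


start symbol E on stack, input exhausted
Action: accept


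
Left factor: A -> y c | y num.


Common prefix: 'y'
Factored: A -> y A', A' -> c | num


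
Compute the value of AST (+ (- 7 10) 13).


Evaluate inner: (- 7 10) = -3
Evaluate root: (+ -3 13) = 10
Result: 10


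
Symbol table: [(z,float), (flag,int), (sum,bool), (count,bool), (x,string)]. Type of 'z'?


Lookup 'z' → type float


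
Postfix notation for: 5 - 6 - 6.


Left to right (same or higher precedence on left)
Postfix: 5 6 - 6 -


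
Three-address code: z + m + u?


Break into single-operator statements:
t1 = z + m
t2 = t1 + u


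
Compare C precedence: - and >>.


'-' is additive (level 9); '>>' is shift (level 8)
Higher level binds tighter
'-' has higher precedence than '>>'


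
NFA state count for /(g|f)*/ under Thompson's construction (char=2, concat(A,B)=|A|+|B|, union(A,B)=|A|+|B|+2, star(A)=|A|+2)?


Syntax tree has 2 char leaf(s), 1 union(s), 1 star(s)
chars contribute 2×2 = 4; each union adds +2; each star adds +2
Total: 4 + 2 + 2 = 8 states


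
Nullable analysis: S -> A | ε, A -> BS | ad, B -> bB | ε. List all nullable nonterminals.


A nonterminal is nullable iff some alternative derives ε (directly, or every symbol in it is nullable)
Nullable: {A, B, S}


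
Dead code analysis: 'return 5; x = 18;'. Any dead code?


statement follows a return and is unreachable
Dead: 'x = 18'


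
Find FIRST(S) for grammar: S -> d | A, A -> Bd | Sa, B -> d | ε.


Per alternative of S: FIRST(d) = {d}; FIRST(A) = {d}
FIRST(S) = {d}


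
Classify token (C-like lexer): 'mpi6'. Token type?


Pattern: letter/underscore followed by alphanumerics, not a keyword
Type: IDENTIFIER


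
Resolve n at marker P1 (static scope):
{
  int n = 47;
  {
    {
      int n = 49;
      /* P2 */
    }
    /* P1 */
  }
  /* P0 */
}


P1's block does not declare n; resolves to the enclosing declaration at depth 0
n = 47


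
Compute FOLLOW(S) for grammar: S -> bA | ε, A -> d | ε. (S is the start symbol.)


$ ∈ FOLLOW(S). For each A -> αBβ: add FIRST(β)\{ε} to FOLLOW(B); if β nullable, add FOLLOW(A).
FOLLOW(S) = {$}


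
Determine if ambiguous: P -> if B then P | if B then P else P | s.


dangling else: 'if B then if B then s else s' parses two ways
Ambiguous


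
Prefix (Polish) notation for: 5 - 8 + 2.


left-to-right (same/higher precedence on left): tree is (+ (- 5 8) 2)
Prefix: + - 5 8 2


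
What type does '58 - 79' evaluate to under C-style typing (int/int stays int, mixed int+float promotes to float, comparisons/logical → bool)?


Operand types: int - int
Rule: mixed int/float promotes to float; int/int stays int
Result type: int


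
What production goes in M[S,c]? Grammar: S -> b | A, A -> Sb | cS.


For [S, c]: 'c' ∈ FIRST(A)
Entry: S -> A


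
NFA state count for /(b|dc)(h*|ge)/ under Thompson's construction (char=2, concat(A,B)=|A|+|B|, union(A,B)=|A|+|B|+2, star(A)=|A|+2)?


Syntax tree has 6 char leaf(s), 2 union(s), 1 star(s)
chars contribute 6×2 = 12; each union adds +2; each star adds +2
Total: 12 + 4 + 2 = 18 states


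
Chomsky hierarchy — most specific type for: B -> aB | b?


Right-linear: every RHS is a terminal or a terminal followed by one nonterminal
Classification: Type 3 (Regular)


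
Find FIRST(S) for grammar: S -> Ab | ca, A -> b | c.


Per alternative of S: FIRST(Ab) = {b, c}; FIRST(ca) = {c}
FIRST(S) = {b, c}


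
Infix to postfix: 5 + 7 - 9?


Left to right (same or higher precedence on left)
Postfix: 5 7 + 9 -


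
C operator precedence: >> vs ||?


'>>' is shift (level 8); '||' is logical OR (level 1)
Higher level binds tighter
'>>' has higher precedence than '||'


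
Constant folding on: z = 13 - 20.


13 - 20 = -7 at compile time
Optimized: z = -7


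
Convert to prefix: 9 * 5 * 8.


left-to-right (same/higher precedence on left): tree is (* (* 9 5) 8)
Prefix: * * 9 5 8


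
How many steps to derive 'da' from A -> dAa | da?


Derivation: A => da
Steps: 1


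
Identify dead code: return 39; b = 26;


statement follows a return and is unreachable
Dead: 'b = 26'


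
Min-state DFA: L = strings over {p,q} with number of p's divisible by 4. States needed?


Track (count of p) mod 4: states 0..3, accept at 0
Minimal DFA: 4 states


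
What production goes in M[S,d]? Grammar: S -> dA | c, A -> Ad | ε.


For [S, d]: 'd' ∈ FIRST(dA)
Entry: S -> dA


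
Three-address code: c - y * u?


Break into single-operator statements:
t1 = y * u
t2 = c - t1


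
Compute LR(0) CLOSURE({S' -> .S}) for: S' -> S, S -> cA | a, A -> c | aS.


Start: S' -> .S
For each item with dot before a nonterminal B, add B -> .γ for every B-production
Closure: [S' -> .S, S -> .cA, S -> .a]


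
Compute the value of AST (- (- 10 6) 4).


Evaluate inner: (- 10 6) = 4
Evaluate root: (- 4 4) = 0
Result: 0


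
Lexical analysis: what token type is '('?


Pattern: delimiter/punctuation
Type: PUNCTUATION


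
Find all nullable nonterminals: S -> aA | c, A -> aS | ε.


A nonterminal is nullable iff some alternative derives ε (directly, or every symbol in it is nullable)
Nullable: {A}


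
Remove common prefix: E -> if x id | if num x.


Common prefix: 'if'
Factored: E -> if E', E' -> x id | num x


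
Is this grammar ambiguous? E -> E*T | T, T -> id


precedence layered via separate nonterminal T: deterministic
Unambiguous


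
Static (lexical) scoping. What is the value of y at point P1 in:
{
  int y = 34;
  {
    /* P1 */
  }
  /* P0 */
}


P1's block does not declare y; resolves to the enclosing declaration at depth 0
y = 34


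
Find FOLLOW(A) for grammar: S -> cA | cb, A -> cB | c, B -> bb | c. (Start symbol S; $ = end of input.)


$ ∈ FOLLOW(S). For each A -> αBβ: add FIRST(β)\{ε} to FOLLOW(B); if β nullable, add FOLLOW(A).
FOLLOW(A) = {$}


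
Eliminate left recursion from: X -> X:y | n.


Left-recursive alternatives: X:y; non-recursive: n
Introduce X': X -> nX', X' -> :yX' | ε


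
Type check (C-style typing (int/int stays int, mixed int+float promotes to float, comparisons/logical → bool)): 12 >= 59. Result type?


Operand types: int >= int
Rule: comparison yields bool
Result type: bool


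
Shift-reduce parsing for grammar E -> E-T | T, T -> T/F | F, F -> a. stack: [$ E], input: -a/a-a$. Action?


shift '-' to continue E -> E-T
Action: shift


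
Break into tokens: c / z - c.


Scan left to right, longest-match per lexeme
Tokens: ID(c), OP(/), ID(z), OP(-), ID(c)


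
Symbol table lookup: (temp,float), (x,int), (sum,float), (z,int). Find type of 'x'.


Lookup 'x' → type int


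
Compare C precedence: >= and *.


'*' is multiplicative (level 10); '>=' is relational (level 7)
Higher level binds tighter
'*' has higher precedence than '>='


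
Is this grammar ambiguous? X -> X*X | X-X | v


'v*v-v' has two parse trees (no precedence encoded between * and -)
Ambiguous


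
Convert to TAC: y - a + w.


Break into single-operator statements:
t1 = y - a
t2 = t1 + w


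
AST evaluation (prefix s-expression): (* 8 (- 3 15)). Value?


Evaluate inner: (- 3 15) = -12
Evaluate root: (* 8 -12) = -96
Result: -96


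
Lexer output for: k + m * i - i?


Scan left to right, longest-match per lexeme
Tokens: ID(k), OP(+), ID(m), OP(*), ID(i), OP(-), ID(i)


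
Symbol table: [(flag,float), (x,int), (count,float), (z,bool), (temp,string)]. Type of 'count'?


Lookup 'count' → type float


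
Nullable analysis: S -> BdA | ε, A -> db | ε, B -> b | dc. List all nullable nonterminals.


A nonterminal is nullable iff some alternative derives ε (directly, or every symbol in it is nullable)
Nullable: {A, S}


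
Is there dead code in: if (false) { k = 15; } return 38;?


condition is constant false, so the whole block is unreachable
Dead: 'if (false) { k = 15; }'


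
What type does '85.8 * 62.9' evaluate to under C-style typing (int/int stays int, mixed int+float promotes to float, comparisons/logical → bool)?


Operand types: float * float
Rule: mixed int/float promotes to float; int/int stays int
Result type: float


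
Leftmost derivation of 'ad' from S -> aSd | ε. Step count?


Derivation: S => aSd => ad
Steps: 2


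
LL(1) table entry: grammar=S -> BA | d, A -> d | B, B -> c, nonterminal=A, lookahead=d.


For [A, d]: 'd' ∈ FIRST(d)
Entry: A -> d


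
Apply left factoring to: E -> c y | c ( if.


Common prefix: 'c'
Factored: E -> c E', E' -> y | ( if


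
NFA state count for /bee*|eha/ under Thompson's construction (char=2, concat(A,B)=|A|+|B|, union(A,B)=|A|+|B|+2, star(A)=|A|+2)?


Syntax tree has 6 char leaf(s), 1 union(s), 1 star(s)
chars contribute 6×2 = 12; each union adds +2; each star adds +2
Total: 12 + 2 + 2 = 16 states


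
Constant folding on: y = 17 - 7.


17 - 7 = 10 at compile time
Optimized: y = 10


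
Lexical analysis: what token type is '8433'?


Pattern: digits only
Type: INTEGER_LITERAL


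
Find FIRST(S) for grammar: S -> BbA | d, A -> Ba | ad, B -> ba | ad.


Per alternative of S: FIRST(BbA) = {a, b}; FIRST(d) = {d}
FIRST(S) = {a, b, d}


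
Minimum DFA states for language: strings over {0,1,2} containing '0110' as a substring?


KMP-style automaton: 4 progress states + 1 absorbing accept = 5
Minimal DFA: 5 states


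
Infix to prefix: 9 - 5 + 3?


left-to-right (same/higher precedence on left): tree is (+ (- 9 5) 3)
Prefix: + - 9 5 3


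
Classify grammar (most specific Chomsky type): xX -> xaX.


LHS has context (more than one symbol) and |LHS| ≤ |RHS|
Classification: Type 1 (Context-Sensitive)


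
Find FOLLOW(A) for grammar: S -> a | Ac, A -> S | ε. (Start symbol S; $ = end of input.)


$ ∈ FOLLOW(S). For each A -> αBβ: add FIRST(β)\{ε} to FOLLOW(B); if β nullable, add FOLLOW(A).
FOLLOW(A) = {c}


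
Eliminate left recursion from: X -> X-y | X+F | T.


Left-recursive alternatives: X-y, X+F; non-recursive: T
Introduce X': X -> TX', X' -> -yX' | +FX' | ε


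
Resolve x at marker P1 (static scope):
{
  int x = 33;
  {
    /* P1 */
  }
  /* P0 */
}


P1's block does not declare x; resolves to the enclosing declaration at depth 0
x = 33


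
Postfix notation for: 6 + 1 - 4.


Left to right (same or higher precedence on left)
Postfix: 6 1 + 4 -


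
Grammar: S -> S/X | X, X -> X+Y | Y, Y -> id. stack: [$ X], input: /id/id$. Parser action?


lookahead ∉ {+} so X won't extend; reduce S -> X
Action: reduce (S -> X)


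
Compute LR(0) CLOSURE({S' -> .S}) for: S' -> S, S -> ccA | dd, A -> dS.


Start: S' -> .S
For each item with dot before a nonterminal B, add B -> .γ for every B-production
Closure: [S' -> .S, S -> .ccA, S -> .dd]


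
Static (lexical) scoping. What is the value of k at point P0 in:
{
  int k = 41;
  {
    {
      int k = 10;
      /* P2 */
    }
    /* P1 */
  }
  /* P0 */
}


k declared in the same block as P0
k = 41


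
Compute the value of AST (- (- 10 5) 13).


Evaluate inner: (- 10 5) = 5
Evaluate root: (- 5 13) = -8
Result: -8


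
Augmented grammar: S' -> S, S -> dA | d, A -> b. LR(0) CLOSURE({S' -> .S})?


Start: S' -> .S
For each item with dot before a nonterminal B, add B -> .γ for every B-production
Closure: [S' -> .S, S -> .dA, S -> .d]


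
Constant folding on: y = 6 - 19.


6 - 19 = -13 at compile time
Optimized: y = -13


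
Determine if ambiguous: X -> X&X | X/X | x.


'x&x/x' has two parse trees (no precedence encoded between & and /)
Ambiguous


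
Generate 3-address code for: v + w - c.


Break into single-operator statements:
t1 = v + w
t2 = t1 - c


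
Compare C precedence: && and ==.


'==' is equality (level 6); '&&' is logical AND (level 2)
Higher level binds tighter
'==' has higher precedence than '&&'


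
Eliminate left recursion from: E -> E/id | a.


Left-recursive alternatives: E/id; non-recursive: a
Introduce E': E -> aE', E' -> /idE' | ε


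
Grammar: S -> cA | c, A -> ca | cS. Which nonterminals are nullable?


A nonterminal is nullable iff some alternative derives ε (directly, or every symbol in it is nullable)
Nullable: {}


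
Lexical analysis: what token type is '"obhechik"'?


Pattern: double-quoted sequence
Type: STRING_LITERAL


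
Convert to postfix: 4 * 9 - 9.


Left to right (same or higher precedence on left)
Postfix: 4 9 * 9 -


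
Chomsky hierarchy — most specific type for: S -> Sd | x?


Left-linear: every RHS is a terminal or one nonterminal followed by a terminal
Classification: Type 3 (Regular)


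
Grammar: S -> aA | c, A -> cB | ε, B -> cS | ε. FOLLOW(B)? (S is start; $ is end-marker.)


$ ∈ FOLLOW(S). For each A -> αBβ: add FIRST(β)\{ε} to FOLLOW(B); if β nullable, add FOLLOW(A).
FOLLOW(B) = {$}


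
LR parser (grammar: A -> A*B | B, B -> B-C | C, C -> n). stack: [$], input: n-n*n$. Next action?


no handle on stack; shift 'n'
Action: shift


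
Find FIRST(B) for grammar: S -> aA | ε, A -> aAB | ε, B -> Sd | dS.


Per alternative of B: FIRST(Sd) = {a, d}; FIRST(dS) = {d}
FIRST(B) = {a, d}


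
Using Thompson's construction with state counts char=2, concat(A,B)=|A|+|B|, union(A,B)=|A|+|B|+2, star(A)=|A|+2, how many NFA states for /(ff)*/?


Syntax tree has 2 char leaf(s), 0 union(s), 1 star(s)
chars contribute 2×2 = 4; each union adds +2; each star adds +2
Total: 4 + 0 + 2 = 6 states


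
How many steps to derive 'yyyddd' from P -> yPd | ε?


Derivation: P => yPd => yyPdd => yyyPddd => yyyddd
Steps: 4


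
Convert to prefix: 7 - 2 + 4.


left-to-right (same/higher precedence on left): tree is (+ (- 7 2) 4)
Prefix: + - 7 2 4


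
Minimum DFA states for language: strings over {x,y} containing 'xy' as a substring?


KMP-style automaton: 2 progress states + 1 absorbing accept = 3
Minimal DFA: 3 states


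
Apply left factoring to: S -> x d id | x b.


Common prefix: 'x'
Factored: S -> x S', S' -> d id | b


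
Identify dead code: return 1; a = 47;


statement follows a return and is unreachable
Dead: 'a = 47'


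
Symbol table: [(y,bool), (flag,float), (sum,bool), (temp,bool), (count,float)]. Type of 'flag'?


Lookup 'flag' → type float


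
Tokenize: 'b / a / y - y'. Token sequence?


Scan left to right, longest-match per lexeme
Tokens: ID(b), OP(/), ID(a), OP(/), ID(y), OP(-), ID(y)


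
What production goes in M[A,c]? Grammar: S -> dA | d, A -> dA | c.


For [A, c]: 'c' ∈ FIRST(c)
Entry: A -> c


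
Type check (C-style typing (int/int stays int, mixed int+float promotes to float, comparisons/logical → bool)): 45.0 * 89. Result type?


Operand types: float * int
Rule: mixed int/float promotes to float; int/int stays int
Result type: float


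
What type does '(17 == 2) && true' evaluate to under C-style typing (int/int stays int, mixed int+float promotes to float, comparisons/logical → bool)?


Operand types: bool && bool
Rule: logical operators take bool operands and yield bool
Result type: bool


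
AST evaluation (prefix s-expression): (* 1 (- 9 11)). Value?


Evaluate inner: (- 9 11) = -2
Evaluate root: (* 1 -2) = -2
Result: -2


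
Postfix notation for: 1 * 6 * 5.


Left to right (same or higher precedence on left)
Postfix: 1 6 * 5 *


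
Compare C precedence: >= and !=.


'>=' is relational (level 7); '!=' is equality (level 6)
Higher level binds tighter
'>=' has higher precedence than '!='


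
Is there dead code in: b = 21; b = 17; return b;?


first assignment to b is overwritten before any read
Dead: 'b = 21'


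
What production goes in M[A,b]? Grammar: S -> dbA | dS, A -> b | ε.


For [A, b]: 'b' ∈ FIRST(b)
Entry: A -> b


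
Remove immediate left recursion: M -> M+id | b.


Left-recursive alternatives: M+id; non-recursive: b
Introduce M': M -> bM', M' -> +idM' | ε


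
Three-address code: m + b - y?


Break into single-operator statements:
t1 = m + b
t2 = t1 - y


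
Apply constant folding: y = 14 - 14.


14 - 14 = 0 at compile time
Optimized: y = 0


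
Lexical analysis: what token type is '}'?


Pattern: delimiter/punctuation
Type: PUNCTUATION


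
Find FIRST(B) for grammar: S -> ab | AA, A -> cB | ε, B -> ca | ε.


Per alternative of B: FIRST(ca) = {c}; FIRST(ε) = {ε}
FIRST(B) = {c, ε}


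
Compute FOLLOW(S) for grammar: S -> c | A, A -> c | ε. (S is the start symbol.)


$ ∈ FOLLOW(S). For each A -> αBβ: add FIRST(β)\{ε} to FOLLOW(B); if β nullable, add FOLLOW(A).
FOLLOW(S) = {$}


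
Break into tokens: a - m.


Scan left to right, longest-match per lexeme
Tokens: ID(a), OP(-), ID(m)
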